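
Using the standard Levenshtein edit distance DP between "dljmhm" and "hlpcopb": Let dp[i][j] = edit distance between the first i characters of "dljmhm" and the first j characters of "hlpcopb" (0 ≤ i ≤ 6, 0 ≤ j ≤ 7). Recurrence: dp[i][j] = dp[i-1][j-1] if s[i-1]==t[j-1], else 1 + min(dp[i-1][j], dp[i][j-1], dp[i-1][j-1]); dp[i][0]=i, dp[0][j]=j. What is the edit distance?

6

   ''  h  l  p  c  o  p  b
''  0  1  2  3  4  5  6  7
 d  1  1  2  3  4  5  6  7
 l  2  2  1  2  3  4  5  6
 j  3  3  2  2  3  4  5  6
 m  4  4  3  3  3  4  5  6
 h  5  4  4  4  4  4  5  6
 m  6  5  5  5  5  5  5  6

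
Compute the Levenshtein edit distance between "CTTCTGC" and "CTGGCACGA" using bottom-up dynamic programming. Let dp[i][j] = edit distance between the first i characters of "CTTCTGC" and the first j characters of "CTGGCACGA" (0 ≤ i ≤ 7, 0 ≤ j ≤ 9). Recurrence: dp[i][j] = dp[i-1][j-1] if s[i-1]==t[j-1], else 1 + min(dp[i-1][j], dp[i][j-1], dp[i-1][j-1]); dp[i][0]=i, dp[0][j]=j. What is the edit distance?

5

   ''  C  T  G  G  C  A  C  G  A
''  0  1  2  3  4  5  6  7  8  9
 C  1  0  1  2  3  4  5  6  7  8
 T  2  1  0  1  2  3  4  5  6  7
 T  3  2  1  1  2  3  4  5  6  7
 C  4  3  2  2  2  2  3  4  5  6
 T  5  4  3  3  3  3  3  4  5  6
 G  6  5  4  3  3  4  4  4  4  5
 C  7  6  5  4  4  3  4  4  5  5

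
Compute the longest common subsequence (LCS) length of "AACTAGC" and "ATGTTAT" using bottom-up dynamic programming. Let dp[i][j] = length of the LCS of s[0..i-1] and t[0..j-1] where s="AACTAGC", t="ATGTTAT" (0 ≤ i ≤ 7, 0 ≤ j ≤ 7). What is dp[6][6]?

3

   ''  A  T  G  T  T  A  T
''  0  0  0  0  0  0  0  0
 A  0  1  1  1  1  1  1  1
 A  0  1  1  1  1  1  2  2
 C  0  1  1  1  1  1  2  2
 T  0  1  2  2  2  2  2  3
 A  0  1  2  2  2  2  3  3
 G  0  1  2  3  3  3  3  3
 C  0  1  2  3  3  3  3  3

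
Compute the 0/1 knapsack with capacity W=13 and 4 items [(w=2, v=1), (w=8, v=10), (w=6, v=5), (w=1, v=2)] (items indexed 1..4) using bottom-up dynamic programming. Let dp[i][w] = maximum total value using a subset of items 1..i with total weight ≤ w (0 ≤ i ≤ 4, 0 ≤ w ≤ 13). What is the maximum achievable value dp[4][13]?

13

i\w   0   1   2   3   4   5   6   7   8   9  10  11  12  13
  0   0   0   0   0   0   0   0   0   0   0   0   0   0   0
  1   0   0   1   1   1   1   1   1   1   1   1   1   1   1
  2   0   0   1   1   1   1   1   1  10  10  11  11  11  11
  3   0   0   1   1   1   1   5   5  10  10  11  11  11  11
  4   0   2   2   3   3   3   5   7  10  12  12  13  13  13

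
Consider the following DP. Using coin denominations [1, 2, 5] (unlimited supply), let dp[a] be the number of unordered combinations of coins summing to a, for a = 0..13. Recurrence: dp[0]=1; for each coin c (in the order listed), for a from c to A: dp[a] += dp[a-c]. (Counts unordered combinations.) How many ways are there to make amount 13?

14

after  coin     0     1     2     3     4     5     6     7     8     9    10    11    12    13
          1     1     1     1     1     1     1     1     1     1     1     1     1     1     1
          2     1     1     2     2     3     3     4     4     5     5     6     6     7     7
          5     1     1     2     2     3     4     5     6     7     8    10    11    13    14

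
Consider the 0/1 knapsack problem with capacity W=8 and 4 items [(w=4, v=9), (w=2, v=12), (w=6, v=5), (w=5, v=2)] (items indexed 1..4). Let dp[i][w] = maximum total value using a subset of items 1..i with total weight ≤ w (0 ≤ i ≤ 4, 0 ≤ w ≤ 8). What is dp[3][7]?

i\w   0   1   2   3   4   5   6   7   8
  0   0   0   0   0   0   0   0   0   0
  1   0   0   0   0   9   9   9   9   9
  2   0   0  12  12  12  12  21  21  21
  3   0   0  12  12  12  12  21  21  21
  4   0   0  12  12  12  12  21  21  21

21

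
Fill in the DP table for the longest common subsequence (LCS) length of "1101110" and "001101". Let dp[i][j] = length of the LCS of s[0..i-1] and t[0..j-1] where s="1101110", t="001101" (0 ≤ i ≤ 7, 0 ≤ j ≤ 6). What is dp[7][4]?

3

   ''  0  0  1  1  0  1
''  0  0  0  0  0  0  0
 1  0  0  0  1  1  1  1
 1  0  0  0  1  2  2  2
 0  0  1  1  1  2  3  3
 1  0  1  1  2  2  3  4
 1  0  1  1  2  3  3  4
 1  0  1  1  2  3  3  4
 0  0  1  2  2  3  4  4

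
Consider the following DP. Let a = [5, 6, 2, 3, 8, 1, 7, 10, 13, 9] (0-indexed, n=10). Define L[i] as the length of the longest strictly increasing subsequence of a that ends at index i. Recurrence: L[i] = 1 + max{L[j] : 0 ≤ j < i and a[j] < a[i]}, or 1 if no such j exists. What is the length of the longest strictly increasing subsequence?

5

   i    0    1    2    3    4    5    6    7    8    9
a[i]    5    6    2    3    8    1    7   10   13    9
L[i]    1    2    1    2    3    1    3    4    5    4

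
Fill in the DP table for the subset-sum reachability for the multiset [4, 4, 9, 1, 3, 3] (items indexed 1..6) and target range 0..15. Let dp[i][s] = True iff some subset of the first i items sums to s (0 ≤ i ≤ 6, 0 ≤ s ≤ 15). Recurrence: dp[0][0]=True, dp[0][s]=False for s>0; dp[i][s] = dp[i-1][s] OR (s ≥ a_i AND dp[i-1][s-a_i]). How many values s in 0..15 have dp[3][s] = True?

5

i\s   0   1   2   3   4   5   6   7   8   9  10  11  12  13  14  15
  0   T   F   F   F   F   F   F   F   F   F   F   F   F   F   F   F
  1   T   F   F   F   T   F   F   F   F   F   F   F   F   F   F   F
  2   T   F   F   F   T   F   F   F   T   F   F   F   F   F   F   F
  3   T   F   F   F   T   F   F   F   T   T   F   F   F   T   F   F
  4   T   T   F   F   T   T   F   F   T   T   T   F   F   T   T   F
  5   T   T   F   T   T   T   F   T   T   T   T   T   T   T   T   F
  6   T   T   F   T   T   T   T   T   T   T   T   T   T   T   T   T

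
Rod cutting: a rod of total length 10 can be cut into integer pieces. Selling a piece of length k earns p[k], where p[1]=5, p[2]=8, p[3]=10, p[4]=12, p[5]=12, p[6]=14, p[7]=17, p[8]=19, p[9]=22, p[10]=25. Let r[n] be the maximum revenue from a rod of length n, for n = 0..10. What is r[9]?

45

   n    0    1    2    3    4    5    6    7    8    9   10
r[n]    0    5   10   15   20   25   30   35   40   45   50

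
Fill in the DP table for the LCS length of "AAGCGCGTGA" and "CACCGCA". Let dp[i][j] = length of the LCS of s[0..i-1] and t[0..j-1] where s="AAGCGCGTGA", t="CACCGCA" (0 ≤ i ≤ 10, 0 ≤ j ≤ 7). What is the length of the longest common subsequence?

5

   ''  C  A  C  C  G  C  A
''  0  0  0  0  0  0  0  0
 A  0  0  1  1  1  1  1  1
 A  0  0  1  1  1  1  1  2
 G  0  0  1  1  1  2  2  2
 C  0  1  1  2  2  2  3  3
 G  0  1  1  2  2  3  3  3
 C  0  1  1  2  3  3  4  4
 G  0  1  1  2  3  4  4  4
 T  0  1  1  2  3  4  4  4
 G  0  1  1  2  3  4  4  4
 A  0  1  2  2  3  4  4  5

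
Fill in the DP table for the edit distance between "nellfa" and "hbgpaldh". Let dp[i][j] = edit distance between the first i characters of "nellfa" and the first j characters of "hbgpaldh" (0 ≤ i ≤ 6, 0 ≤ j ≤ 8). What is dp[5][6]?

   ''  h  b  g  p  a  l  d  h
''  0  1  2  3  4  5  6  7  8
 n  1  1  2  3  4  5  6  7  8
 e  2  2  2  3  4  5  6  7  8
 l  3  3  3  3  4  5  5  6  7
 l  4  4  4  4  4  5  5  6  7
 f  5  5  5  5  5  5  6  6  7
 a  6  6  6  6  6  5  6  7  7

6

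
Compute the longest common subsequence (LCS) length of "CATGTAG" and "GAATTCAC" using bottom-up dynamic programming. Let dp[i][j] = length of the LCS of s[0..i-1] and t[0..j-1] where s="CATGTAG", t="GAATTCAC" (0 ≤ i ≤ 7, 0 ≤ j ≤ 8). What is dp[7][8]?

4

   ''  G  A  A  T  T  C  A  C
''  0  0  0  0  0  0  0  0  0
 C  0  0  0  0  0  0  1  1  1
 A  0  0  1  1  1  1  1  2  2
 T  0  0  1  1  2  2  2  2  2
 G  0  1  1  1  2  2  2  2  2
 T  0  1  1  1  2  3  3  3  3
 A  0  1  2  2  2  3  3  4  4
 G  0  1  2  2  2  3  3  4  4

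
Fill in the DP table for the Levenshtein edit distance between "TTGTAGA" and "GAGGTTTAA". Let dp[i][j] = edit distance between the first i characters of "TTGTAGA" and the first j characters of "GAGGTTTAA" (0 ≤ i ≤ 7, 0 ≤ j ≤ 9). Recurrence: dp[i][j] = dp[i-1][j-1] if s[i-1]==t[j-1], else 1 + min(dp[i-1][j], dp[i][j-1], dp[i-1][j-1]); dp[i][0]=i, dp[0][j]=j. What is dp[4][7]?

5

   ''  G  A  G  G  T  T  T  A  A
''  0  1  2  3  4  5  6  7  8  9
 T  1  1  2  3  4  4  5  6  7  8
 T  2  2  2  3  4  4  4  5  6  7
 G  3  2  3  2  3  4  5  5  6  7
 T  4  3  3  3  3  3  4  5  6  7
 A  5  4  3  4  4  4  4  5  5  6
 G  6  5  4  3  4  5  5  5  6  6
 A  7  6  5  4  4  5  6  6  5  6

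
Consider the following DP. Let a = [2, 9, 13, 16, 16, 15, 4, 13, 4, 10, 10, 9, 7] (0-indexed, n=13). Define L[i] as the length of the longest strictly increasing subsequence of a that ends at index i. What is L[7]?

3

   i    0    1    2    3    4    5    6    7    8    9   10   11   12
a[i]    2    9   13   16   16   15    4   13    4   10   10    9    7
L[i]    1    2    3    4    4    4    2    3    2    3    3    3    3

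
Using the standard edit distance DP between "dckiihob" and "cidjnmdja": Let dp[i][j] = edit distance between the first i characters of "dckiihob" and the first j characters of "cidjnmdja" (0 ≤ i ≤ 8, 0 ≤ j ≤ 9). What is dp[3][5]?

4

   ''  c  i  d  j  n  m  d  j  a
''  0  1  2  3  4  5  6  7  8  9
 d  1  1  2  2  3  4  5  6  7  8
 c  2  1  2  3  3  4  5  6  7  8
 k  3  2  2  3  4  4  5  6  7  8
 i  4  3  2  3  4  5  5  6  7  8
 i  5  4  3  3  4  5  6  6  7  8
 h  6  5  4  4  4  5  6  7  7  8
 o  7  6  5  5  5  5  6  7  8  8
 b  8  7  6  6  6  6  6  7  8  9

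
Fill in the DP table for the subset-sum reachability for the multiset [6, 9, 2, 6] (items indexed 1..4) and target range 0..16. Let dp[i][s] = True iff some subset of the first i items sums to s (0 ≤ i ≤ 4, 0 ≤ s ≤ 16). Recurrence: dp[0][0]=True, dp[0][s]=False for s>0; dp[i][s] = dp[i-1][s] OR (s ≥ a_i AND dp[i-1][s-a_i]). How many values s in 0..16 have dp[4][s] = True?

i\s   0   1   2   3   4   5   6   7   8   9  10  11  12  13  14  15  16
  0   T   F   F   F   F   F   F   F   F   F   F   F   F   F   F   F   F
  1   T   F   F   F   F   F   T   F   F   F   F   F   F   F   F   F   F
  2   T   F   F   F   F   F   T   F   F   T   F   F   F   F   F   T   F
  3   T   F   T   F   F   F   T   F   T   T   F   T   F   F   F   T   F
  4   T   F   T   F   F   F   T   F   T   T   F   T   T   F   T   T   F

9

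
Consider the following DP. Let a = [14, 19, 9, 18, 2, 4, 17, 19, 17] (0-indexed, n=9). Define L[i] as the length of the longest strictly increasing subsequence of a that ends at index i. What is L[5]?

2

   i    0    1    2    3    4    5    6    7    8
a[i]   14   19    9   18    2    4   17   19   17
L[i]    1    2    1    2    1    2    3    4    3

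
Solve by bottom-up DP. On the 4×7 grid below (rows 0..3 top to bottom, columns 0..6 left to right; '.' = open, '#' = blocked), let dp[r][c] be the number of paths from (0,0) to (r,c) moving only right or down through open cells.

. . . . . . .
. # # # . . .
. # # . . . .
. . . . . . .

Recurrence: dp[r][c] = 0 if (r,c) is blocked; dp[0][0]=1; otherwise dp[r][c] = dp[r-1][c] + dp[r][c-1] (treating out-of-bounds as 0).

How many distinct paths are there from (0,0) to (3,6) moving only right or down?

r\c   0   1   2   3   4   5   6
  0   1   1   1   1   1   1   1
  1   1   0   0   0   1   2   3
  2   1   0   0   0   1   3   6
  3   1   1   1   1   2   5  11

11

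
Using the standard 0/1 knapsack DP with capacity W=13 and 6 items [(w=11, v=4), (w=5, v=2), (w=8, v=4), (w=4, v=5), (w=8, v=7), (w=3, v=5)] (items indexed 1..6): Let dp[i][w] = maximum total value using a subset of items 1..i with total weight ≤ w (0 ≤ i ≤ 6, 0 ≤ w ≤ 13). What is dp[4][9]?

7

i\w   0   1   2   3   4   5   6   7   8   9  10  11  12  13
  0   0   0   0   0   0   0   0   0   0   0   0   0   0   0
  1   0   0   0   0   0   0   0   0   0   0   0   4   4   4
  2   0   0   0   0   0   2   2   2   2   2   2   4   4   4
  3   0   0   0   0   0   2   2   2   4   4   4   4   4   6
  4   0   0   0   0   5   5   5   5   5   7   7   7   9   9
  5   0   0   0   0   5   5   5   5   7   7   7   7  12  12
  6   0   0   0   5   5   5   5  10  10  10  10  12  12  12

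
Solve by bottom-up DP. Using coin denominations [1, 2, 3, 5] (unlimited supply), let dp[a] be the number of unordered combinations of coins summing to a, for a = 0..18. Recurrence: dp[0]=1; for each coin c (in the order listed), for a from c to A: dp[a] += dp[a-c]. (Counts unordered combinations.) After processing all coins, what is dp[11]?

24

after  coin     0     1     2     3     4     5     6     7     8     9    10    11    12    13    14    15    16    17    18
          1     1     1     1     1     1     1     1     1     1     1     1     1     1     1     1     1     1     1     1
          2     1     1     2     2     3     3     4     4     5     5     6     6     7     7     8     8     9     9    10
          3     1     1     2     3     4     5     7     8    10    12    14    16    19    21    24    27    30    33    37
          5     1     1     2     3     4     6     8    10    13    16    20    24    29    34    40    47    54    62    71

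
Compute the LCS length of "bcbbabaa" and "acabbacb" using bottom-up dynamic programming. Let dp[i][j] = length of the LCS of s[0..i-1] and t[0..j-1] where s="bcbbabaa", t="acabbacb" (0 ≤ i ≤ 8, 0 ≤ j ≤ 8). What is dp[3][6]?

2

   ''  a  c  a  b  b  a  c  b
''  0  0  0  0  0  0  0  0  0
 b  0  0  0  0  1  1  1  1  1
 c  0  0  1  1  1  1  1  2  2
 b  0  0  1  1  2  2  2  2  3
 b  0  0  1  1  2  3  3  3  3
 a  0  1  1  2  2  3  4  4  4
 b  0  1  1  2  3  3  4  4  5
 a  0  1  1  2  3  3  4  4  5
 a  0  1  1  2  3  3  4  4  5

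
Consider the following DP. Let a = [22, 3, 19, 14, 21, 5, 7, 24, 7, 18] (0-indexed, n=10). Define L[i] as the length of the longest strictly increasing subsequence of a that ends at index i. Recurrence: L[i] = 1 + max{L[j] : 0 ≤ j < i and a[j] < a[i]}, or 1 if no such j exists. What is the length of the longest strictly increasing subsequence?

4

   i    0    1    2    3    4    5    6    7    8    9
a[i]   22    3   19   14   21    5    7   24    7   18
L[i]    1    1    2    2    3    2    3    4    3    4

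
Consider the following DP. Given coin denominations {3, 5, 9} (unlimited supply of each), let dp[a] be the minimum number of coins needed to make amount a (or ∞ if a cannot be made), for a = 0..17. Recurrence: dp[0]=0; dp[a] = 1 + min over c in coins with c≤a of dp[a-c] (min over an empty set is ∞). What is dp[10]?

 a  0  1  2  3  4  5  6  7  8  9 10 11 12 13 14 15 16 17
dp  0  -  -  1  -  1  2  -  2  1  2  3  2  3  2  3  4  3
(- denotes ∞ / unreachable)

2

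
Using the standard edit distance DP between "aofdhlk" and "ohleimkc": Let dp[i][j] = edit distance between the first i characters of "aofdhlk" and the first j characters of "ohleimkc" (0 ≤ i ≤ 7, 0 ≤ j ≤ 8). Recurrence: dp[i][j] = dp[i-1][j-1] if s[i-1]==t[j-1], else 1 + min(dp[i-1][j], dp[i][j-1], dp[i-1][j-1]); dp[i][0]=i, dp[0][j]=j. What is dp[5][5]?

5

   ''  o  h  l  e  i  m  k  c
''  0  1  2  3  4  5  6  7  8
 a  1  1  2  3  4  5  6  7  8
 o  2  1  2  3  4  5  6  7  8
 f  3  2  2  3  4  5  6  7  8
 d  4  3  3  3  4  5  6  7  8
 h  5  4  3  4  4  5  6  7  8
 l  6  5  4  3  4  5  6  7  8
 k  7  6  5  4  4  5  6  6  7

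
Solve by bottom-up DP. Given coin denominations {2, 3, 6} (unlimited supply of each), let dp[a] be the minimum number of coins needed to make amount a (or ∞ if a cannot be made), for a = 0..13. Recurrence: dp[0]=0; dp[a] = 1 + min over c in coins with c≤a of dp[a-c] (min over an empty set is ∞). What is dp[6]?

1

 a  0  1  2  3  4  5  6  7  8  9 10 11 12 13
dp  0  -  1  1  2  2  1  3  2  2  3  3  2  4
(- denotes ∞ / unreachable)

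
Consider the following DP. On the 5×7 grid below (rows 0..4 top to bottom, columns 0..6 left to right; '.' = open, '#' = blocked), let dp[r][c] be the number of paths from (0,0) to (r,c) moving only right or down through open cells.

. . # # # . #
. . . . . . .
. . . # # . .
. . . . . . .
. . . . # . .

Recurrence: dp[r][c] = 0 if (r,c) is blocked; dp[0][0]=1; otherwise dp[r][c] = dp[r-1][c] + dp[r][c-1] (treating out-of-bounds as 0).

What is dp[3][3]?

9

r\c   0   1   2   3   4   5   6
  0   1   1   0   0   0   0   0
  1   1   2   2   2   2   2   2
  2   1   3   5   0   0   2   4
  3   1   4   9   9   9  11  15
  4   1   5  14  23   0  11  26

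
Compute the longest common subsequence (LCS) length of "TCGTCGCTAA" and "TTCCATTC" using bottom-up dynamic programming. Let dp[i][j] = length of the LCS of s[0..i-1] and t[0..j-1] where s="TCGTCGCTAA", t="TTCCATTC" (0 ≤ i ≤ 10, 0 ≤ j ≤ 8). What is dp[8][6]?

   ''  T  T  C  C  A  T  T  C
''  0  0  0  0  0  0  0  0  0
 T  0  1  1  1  1  1  1  1  1
 C  0  1  1  2  2  2  2  2  2
 G  0  1  1  2  2  2  2  2  2
 T  0  1  2  2  2  2  3  3  3
 C  0  1  2  3  3  3  3  3  4
 G  0  1  2  3  3  3  3  3  4
 C  0  1  2  3  4  4  4  4  4
 T  0  1  2  3  4  4  5  5  5
 A  0  1  2  3  4  5  5  5  5
 A  0  1  2  3  4  5  5  5  5

5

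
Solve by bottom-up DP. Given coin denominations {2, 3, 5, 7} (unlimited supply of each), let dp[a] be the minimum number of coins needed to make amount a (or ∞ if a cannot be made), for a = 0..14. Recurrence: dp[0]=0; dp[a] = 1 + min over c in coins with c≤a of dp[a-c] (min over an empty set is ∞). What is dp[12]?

2

 a  0  1  2  3  4  5  6  7  8  9 10 11 12 13 14
dp  0  -  1  1  2  1  2  1  2  2  2  3  2  3  2
(- denotes ∞ / unreachable)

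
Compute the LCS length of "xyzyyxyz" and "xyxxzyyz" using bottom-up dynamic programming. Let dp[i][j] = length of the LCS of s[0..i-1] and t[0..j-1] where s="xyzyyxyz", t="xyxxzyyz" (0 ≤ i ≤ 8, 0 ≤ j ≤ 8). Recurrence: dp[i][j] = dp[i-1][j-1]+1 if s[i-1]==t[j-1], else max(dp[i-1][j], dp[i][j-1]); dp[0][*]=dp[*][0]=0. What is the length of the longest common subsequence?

6

   ''  x  y  x  x  z  y  y  z
''  0  0  0  0  0  0  0  0  0
 x  0  1  1  1  1  1  1  1  1
 y  0  1  2  2  2  2  2  2  2
 z  0  1  2  2  2  3  3  3  3
 y  0  1  2  2  2  3  4  4  4
 y  0  1  2  2  2  3  4  5  5
 x  0  1  2  3  3  3  4  5  5
 y  0  1  2  3  3  3  4  5  5
 z  0  1  2  3  3  4  4  5  6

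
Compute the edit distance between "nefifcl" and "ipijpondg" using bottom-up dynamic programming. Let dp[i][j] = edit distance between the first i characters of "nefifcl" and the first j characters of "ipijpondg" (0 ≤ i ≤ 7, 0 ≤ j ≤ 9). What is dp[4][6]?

6

   ''  i  p  i  j  p  o  n  d  g
''  0  1  2  3  4  5  6  7  8  9
 n  1  1  2  3  4  5  6  6  7  8
 e  2  2  2  3  4  5  6  7  7  8
 f  3  3  3  3  4  5  6  7  8  8
 i  4  3  4  3  4  5  6  7  8  9
 f  5  4  4  4  4  5  6  7  8  9
 c  6  5  5  5  5  5  6  7  8  9
 l  7  6  6  6  6  6  6  7  8  9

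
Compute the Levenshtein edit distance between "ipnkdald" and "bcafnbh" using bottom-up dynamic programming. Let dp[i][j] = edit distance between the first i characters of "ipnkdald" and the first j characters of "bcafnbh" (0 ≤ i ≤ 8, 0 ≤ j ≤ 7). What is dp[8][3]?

7

   ''  b  c  a  f  n  b  h
''  0  1  2  3  4  5  6  7
 i  1  1  2  3  4  5  6  7
 p  2  2  2  3  4  5  6  7
 n  3  3  3  3  4  4  5  6
 k  4  4  4  4  4  5  5  6
 d  5  5  5  5  5  5  6  6
 a  6  6  6  5  6  6  6  7
 l  7  7  7  6  6  7  7  7
 d  8  8  8  7  7  7  8  8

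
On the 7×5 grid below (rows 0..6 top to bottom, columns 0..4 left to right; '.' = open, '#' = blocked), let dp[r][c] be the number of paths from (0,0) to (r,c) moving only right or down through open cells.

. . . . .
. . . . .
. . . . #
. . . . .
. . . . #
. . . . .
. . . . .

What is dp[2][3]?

r\c   0   1   2   3   4
  0   1   1   1   1   1
  1   1   2   3   4   5
  2   1   3   6  10   0
  3   1   4  10  20  20
  4   1   5  15  35   0
  5   1   6  21  56  56
  6   1   7  28  84 140

10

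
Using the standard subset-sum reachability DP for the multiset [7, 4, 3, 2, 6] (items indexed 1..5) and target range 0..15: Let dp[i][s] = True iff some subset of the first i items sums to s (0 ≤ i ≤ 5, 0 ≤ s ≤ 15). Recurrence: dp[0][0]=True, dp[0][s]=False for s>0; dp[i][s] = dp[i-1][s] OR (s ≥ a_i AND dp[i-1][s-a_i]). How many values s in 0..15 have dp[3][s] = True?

7

i\s   0   1   2   3   4   5   6   7   8   9  10  11  12  13  14  15
  0   T   F   F   F   F   F   F   F   F   F   F   F   F   F   F   F
  1   T   F   F   F   F   F   F   T   F   F   F   F   F   F   F   F
  2   T   F   F   F   T   F   F   T   F   F   F   T   F   F   F   F
  3   T   F   F   T   T   F   F   T   F   F   T   T   F   F   T   F
  4   T   F   T   T   T   T   T   T   F   T   T   T   T   T   T   F
  5   T   F   T   T   T   T   T   T   T   T   T   T   T   T   T   T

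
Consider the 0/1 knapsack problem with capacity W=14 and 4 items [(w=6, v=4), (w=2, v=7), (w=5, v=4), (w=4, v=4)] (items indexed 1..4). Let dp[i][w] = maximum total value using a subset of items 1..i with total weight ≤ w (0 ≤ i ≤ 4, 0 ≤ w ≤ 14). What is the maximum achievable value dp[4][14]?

i\w   0   1   2   3   4   5   6   7   8   9  10  11  12  13  14
  0   0   0   0   0   0   0   0   0   0   0   0   0   0   0   0
  1   0   0   0   0   0   0   4   4   4   4   4   4   4   4   4
  2   0   0   7   7   7   7   7   7  11  11  11  11  11  11  11
  3   0   0   7   7   7   7   7  11  11  11  11  11  11  15  15
  4   0   0   7   7   7   7  11  11  11  11  11  15  15  15  15

15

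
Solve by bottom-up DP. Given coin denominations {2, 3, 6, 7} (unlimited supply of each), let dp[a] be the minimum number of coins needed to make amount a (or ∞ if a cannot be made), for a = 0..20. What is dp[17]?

 a  0  1  2  3  4  5  6  7  8  9 10 11 12 13 14 15 16 17 18 19 20
dp  0  -  1  1  2  2  1  1  2  2  2  3  2  2  2  3  3  3  3  3  3
(- denotes ∞ / unreachable)

3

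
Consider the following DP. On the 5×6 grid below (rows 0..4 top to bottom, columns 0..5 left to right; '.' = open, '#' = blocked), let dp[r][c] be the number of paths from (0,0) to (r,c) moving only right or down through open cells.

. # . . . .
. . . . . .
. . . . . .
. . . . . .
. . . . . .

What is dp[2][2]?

r\c   0   1   2   3   4   5
  0   1   0   0   0   0   0
  1   1   1   1   1   1   1
  2   1   2   3   4   5   6
  3   1   3   6  10  15  21
  4   1   4  10  20  35  56

3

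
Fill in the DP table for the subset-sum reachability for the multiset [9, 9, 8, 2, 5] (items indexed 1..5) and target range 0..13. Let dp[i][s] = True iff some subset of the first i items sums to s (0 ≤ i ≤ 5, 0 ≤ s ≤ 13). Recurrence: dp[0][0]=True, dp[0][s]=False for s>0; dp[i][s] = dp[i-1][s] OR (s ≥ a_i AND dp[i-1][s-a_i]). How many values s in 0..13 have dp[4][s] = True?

i\s   0   1   2   3   4   5   6   7   8   9  10  11  12  13
  0   T   F   F   F   F   F   F   F   F   F   F   F   F   F
  1   T   F   F   F   F   F   F   F   F   T   F   F   F   F
  2   T   F   F   F   F   F   F   F   F   T   F   F   F   F
  3   T   F   F   F   F   F   F   F   T   T   F   F   F   F
  4   T   F   T   F   F   F   F   F   T   T   T   T   F   F
  5   T   F   T   F   F   T   F   T   T   T   T   T   F   T

6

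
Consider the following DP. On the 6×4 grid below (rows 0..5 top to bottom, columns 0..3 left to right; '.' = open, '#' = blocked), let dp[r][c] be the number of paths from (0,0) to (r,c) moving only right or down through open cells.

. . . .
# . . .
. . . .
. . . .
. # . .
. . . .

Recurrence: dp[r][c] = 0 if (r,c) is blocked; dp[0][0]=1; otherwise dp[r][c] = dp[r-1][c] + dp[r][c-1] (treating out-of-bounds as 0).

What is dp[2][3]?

6

r\c   0   1   2   3
  0   1   1   1   1
  1   0   1   2   3
  2   0   1   3   6
  3   0   1   4  10
  4   0   0   4  14
  5   0   0   4  18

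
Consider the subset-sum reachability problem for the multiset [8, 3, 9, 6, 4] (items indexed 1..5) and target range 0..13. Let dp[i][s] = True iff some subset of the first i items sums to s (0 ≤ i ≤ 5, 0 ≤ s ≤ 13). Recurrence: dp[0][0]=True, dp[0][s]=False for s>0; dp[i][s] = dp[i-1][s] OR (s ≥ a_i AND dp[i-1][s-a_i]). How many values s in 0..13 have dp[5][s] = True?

11

i\s   0   1   2   3   4   5   6   7   8   9  10  11  12  13
  0   T   F   F   F   F   F   F   F   F   F   F   F   F   F
  1   T   F   F   F   F   F   F   F   T   F   F   F   F   F
  2   T   F   F   T   F   F   F   F   T   F   F   T   F   F
  3   T   F   F   T   F   F   F   F   T   T   F   T   T   F
  4   T   F   F   T   F   F   T   F   T   T   F   T   T   F
  5   T   F   F   T   T   F   T   T   T   T   T   T   T   T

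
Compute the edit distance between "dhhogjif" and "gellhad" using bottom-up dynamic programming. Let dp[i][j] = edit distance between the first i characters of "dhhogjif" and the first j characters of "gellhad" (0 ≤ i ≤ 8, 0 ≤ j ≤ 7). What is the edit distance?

8

   ''  g  e  l  l  h  a  d
''  0  1  2  3  4  5  6  7
 d  1  1  2  3  4  5  6  6
 h  2  2  2  3  4  4  5  6
 h  3  3  3  3  4  4  5  6
 o  4  4  4  4  4  5  5  6
 g  5  4  5  5  5  5  6  6
 j  6  5  5  6  6  6  6  7
 i  7  6  6  6  7  7  7  7
 f  8  7  7  7  7  8  8  8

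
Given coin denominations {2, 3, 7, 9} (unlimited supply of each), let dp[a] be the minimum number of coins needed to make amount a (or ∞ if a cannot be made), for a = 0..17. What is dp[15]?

3

 a  0  1  2  3  4  5  6  7  8  9 10 11 12 13 14 15 16 17
dp  0  -  1  1  2  2  2  1  3  1  2  2  2  3  2  3  2  3
(- denotes ∞ / unreachable)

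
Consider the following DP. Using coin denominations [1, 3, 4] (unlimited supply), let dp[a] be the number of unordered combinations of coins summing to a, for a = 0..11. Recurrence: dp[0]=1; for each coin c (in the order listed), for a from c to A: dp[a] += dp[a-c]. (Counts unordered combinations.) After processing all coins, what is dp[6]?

4

after  coin     0     1     2     3     4     5     6     7     8     9    10    11
          1     1     1     1     1     1     1     1     1     1     1     1     1
          3     1     1     1     2     2     2     3     3     3     4     4     4
          4     1     1     1     2     3     3     4     5     6     7     8     9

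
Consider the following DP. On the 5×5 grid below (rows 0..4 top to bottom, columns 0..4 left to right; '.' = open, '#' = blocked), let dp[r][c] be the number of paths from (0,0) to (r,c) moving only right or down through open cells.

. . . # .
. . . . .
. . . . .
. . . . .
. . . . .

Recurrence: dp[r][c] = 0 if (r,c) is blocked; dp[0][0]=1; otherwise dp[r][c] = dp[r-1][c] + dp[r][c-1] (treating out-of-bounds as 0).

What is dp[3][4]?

r\c   0   1   2   3   4
  0   1   1   1   0   0
  1   1   2   3   3   3
  2   1   3   6   9  12
  3   1   4  10  19  31
  4   1   5  15  34  65

31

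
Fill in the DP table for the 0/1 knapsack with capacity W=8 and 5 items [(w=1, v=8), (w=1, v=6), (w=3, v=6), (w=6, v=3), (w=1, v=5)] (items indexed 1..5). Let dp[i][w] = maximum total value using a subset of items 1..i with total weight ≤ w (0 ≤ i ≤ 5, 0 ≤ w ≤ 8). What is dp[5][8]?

i\w   0   1   2   3   4   5   6   7   8
  0   0   0   0   0   0   0   0   0   0
  1   0   8   8   8   8   8   8   8   8
  2   0   8  14  14  14  14  14  14  14
  3   0   8  14  14  14  20  20  20  20
  4   0   8  14  14  14  20  20  20  20
  5   0   8  14  19  19  20  25  25  25

25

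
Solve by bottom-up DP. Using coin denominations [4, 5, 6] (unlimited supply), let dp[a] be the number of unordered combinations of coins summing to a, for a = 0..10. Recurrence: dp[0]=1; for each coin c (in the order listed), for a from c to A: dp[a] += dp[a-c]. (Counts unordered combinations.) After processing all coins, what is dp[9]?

1

after  coin     0     1     2     3     4     5     6     7     8     9    10
          4     1     0     0     0     1     0     0     0     1     0     0
          5     1     0     0     0     1     1     0     0     1     1     1
          6     1     0     0     0     1     1     1     0     1     1     2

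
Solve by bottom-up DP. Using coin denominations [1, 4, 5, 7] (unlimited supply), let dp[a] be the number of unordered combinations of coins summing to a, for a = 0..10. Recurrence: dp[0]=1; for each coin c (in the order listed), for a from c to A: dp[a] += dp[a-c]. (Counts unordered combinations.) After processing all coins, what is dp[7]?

after  coin     0     1     2     3     4     5     6     7     8     9    10
          1     1     1     1     1     1     1     1     1     1     1     1
          4     1     1     1     1     2     2     2     2     3     3     3
          5     1     1     1     1     2     3     3     3     4     5     6
          7     1     1     1     1     2     3     3     4     5     6     7

4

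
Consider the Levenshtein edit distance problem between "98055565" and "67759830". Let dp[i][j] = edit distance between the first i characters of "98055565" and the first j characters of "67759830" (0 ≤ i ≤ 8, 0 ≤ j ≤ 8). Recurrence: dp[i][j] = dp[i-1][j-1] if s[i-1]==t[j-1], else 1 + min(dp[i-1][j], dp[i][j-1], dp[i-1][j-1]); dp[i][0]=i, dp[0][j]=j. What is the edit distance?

   ''  6  7  7  5  9  8  3  0
''  0  1  2  3  4  5  6  7  8
 9  1  1  2  3  4  4  5  6  7
 8  2  2  2  3  4  5  4  5  6
 0  3  3  3  3  4  5  5  5  5
 5  4  4  4  4  3  4  5  6  6
 5  5  5  5  5  4  4  5  6  7
 5  6  6  6  6  5  5  5  6  7
 6  7  6  7  7  6  6  6  6  7
 5  8  7  7  8  7  7  7  7  7

7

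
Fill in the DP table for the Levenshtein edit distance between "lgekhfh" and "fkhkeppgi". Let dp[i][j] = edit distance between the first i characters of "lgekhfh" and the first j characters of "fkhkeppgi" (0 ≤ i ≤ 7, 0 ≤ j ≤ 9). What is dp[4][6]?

   ''  f  k  h  k  e  p  p  g  i
''  0  1  2  3  4  5  6  7  8  9
 l  1  1  2  3  4  5  6  7  8  9
 g  2  2  2  3  4  5  6  7  7  8
 e  3  3  3  3  4  4  5  6  7  8
 k  4  4  3  4  3  4  5  6  7  8
 h  5  5  4  3  4  4  5  6  7  8
 f  6  5  5  4  4  5  5  6  7  8
 h  7  6  6  5  5  5  6  6  7  8

5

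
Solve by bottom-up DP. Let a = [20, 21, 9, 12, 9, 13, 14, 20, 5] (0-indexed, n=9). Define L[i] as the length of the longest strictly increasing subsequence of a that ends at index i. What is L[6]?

   i    0    1    2    3    4    5    6    7    8
a[i]   20   21    9   12    9   13   14   20    5
L[i]    1    2    1    2    1    3    4    5    1

4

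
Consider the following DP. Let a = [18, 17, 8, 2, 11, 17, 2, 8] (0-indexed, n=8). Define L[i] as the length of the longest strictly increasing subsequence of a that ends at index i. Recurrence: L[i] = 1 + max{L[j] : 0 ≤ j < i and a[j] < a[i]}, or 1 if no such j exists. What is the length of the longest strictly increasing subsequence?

   i    0    1    2    3    4    5    6    7
a[i]   18   17    8    2   11   17    2    8
L[i]    1    1    1    1    2    3    1    2

3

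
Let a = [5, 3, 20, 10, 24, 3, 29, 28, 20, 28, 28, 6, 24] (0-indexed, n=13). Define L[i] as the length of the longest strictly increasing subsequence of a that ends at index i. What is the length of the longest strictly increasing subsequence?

   i    0    1    2    3    4    5    6    7    8    9   10   11   12
a[i]    5    3   20   10   24    3   29   28   20   28   28    6   24
L[i]    1    1    2    2    3    1    4    4    3    4    4    2    4

4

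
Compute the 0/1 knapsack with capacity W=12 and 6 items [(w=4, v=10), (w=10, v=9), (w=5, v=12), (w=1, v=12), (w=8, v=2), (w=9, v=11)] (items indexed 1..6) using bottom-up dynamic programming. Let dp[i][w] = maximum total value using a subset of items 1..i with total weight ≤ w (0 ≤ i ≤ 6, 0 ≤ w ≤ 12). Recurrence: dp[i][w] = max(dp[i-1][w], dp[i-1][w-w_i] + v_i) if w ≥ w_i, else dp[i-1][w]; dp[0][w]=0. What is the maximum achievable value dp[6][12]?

i\w   0   1   2   3   4   5   6   7   8   9  10  11  12
  0   0   0   0   0   0   0   0   0   0   0   0   0   0
  1   0   0   0   0  10  10  10  10  10  10  10  10  10
  2   0   0   0   0  10  10  10  10  10  10  10  10  10
  3   0   0   0   0  10  12  12  12  12  22  22  22  22
  4   0  12  12  12  12  22  24  24  24  24  34  34  34
  5   0  12  12  12  12  22  24  24  24  24  34  34  34
  6   0  12  12  12  12  22  24  24  24  24  34  34  34

34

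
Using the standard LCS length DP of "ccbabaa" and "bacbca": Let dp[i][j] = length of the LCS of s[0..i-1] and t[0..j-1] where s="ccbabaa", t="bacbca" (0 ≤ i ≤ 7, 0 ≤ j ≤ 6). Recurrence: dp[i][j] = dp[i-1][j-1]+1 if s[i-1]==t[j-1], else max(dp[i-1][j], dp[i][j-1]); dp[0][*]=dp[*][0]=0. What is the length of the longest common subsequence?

   ''  b  a  c  b  c  a
''  0  0  0  0  0  0  0
 c  0  0  0  1  1  1  1
 c  0  0  0  1  1  2  2
 b  0  1  1  1  2  2  2
 a  0  1  2  2  2  2  3
 b  0  1  2  2  3  3  3
 a  0  1  2  2  3  3  4
 a  0  1  2  2  3  3  4

4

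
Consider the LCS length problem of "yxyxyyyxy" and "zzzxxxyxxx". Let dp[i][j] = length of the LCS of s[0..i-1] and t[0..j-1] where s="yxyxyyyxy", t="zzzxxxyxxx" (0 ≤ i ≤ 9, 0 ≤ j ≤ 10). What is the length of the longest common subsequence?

4

   ''  z  z  z  x  x  x  y  x  x  x
''  0  0  0  0  0  0  0  0  0  0  0
 y  0  0  0  0  0  0  0  1  1  1  1
 x  0  0  0  0  1  1  1  1  2  2  2
 y  0  0  0  0  1  1  1  2  2  2  2
 x  0  0  0  0  1  2  2  2  3  3  3
 y  0  0  0  0  1  2  2  3  3  3  3
 y  0  0  0  0  1  2  2  3  3  3  3
 y  0  0  0  0  1  2  2  3  3  3  3
 x  0  0  0  0  1  2  3  3  4  4  4
 y  0  0  0  0  1  2  3  4  4  4  4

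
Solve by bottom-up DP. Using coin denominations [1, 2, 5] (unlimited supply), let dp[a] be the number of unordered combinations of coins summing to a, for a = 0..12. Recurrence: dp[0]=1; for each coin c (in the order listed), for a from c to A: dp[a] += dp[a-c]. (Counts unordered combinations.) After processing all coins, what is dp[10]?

10

after  coin     0     1     2     3     4     5     6     7     8     9    10    11    12
          1     1     1     1     1     1     1     1     1     1     1     1     1     1
          2     1     1     2     2     3     3     4     4     5     5     6     6     7
          5     1     1     2     2     3     4     5     6     7     8    10    11    13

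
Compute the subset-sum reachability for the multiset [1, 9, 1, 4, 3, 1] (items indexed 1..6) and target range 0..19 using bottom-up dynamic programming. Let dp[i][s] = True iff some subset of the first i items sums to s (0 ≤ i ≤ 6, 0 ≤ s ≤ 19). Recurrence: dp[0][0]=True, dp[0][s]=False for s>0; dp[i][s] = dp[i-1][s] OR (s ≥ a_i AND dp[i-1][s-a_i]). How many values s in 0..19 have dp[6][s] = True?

i\s   0   1   2   3   4   5   6   7   8   9  10  11  12  13  14  15  16  17  18  19
  0   T   F   F   F   F   F   F   F   F   F   F   F   F   F   F   F   F   F   F   F
  1   T   T   F   F   F   F   F   F   F   F   F   F   F   F   F   F   F   F   F   F
  2   T   T   F   F   F   F   F   F   F   T   T   F   F   F   F   F   F   F   F   F
  3   T   T   T   F   F   F   F   F   F   T   T   T   F   F   F   F   F   F   F   F
  4   T   T   T   F   T   T   T   F   F   T   T   T   F   T   T   T   F   F   F   F
  5   T   T   T   T   T   T   T   T   T   T   T   T   T   T   T   T   T   T   T   F
  6   T   T   T   T   T   T   T   T   T   T   T   T   T   T   T   T   T   T   T   T

20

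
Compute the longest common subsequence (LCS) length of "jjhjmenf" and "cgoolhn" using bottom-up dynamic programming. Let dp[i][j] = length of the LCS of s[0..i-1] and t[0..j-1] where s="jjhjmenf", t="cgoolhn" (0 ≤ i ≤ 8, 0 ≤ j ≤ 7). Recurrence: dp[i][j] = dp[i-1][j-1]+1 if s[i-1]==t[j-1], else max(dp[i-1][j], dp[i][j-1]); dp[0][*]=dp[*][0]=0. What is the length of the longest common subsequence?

   ''  c  g  o  o  l  h  n
''  0  0  0  0  0  0  0  0
 j  0  0  0  0  0  0  0  0
 j  0  0  0  0  0  0  0  0
 h  0  0  0  0  0  0  1  1
 j  0  0  0  0  0  0  1  1
 m  0  0  0  0  0  0  1  1
 e  0  0  0  0  0  0  1  1
 n  0  0  0  0  0  0  1  2
 f  0  0  0  0  0  0  1  2

2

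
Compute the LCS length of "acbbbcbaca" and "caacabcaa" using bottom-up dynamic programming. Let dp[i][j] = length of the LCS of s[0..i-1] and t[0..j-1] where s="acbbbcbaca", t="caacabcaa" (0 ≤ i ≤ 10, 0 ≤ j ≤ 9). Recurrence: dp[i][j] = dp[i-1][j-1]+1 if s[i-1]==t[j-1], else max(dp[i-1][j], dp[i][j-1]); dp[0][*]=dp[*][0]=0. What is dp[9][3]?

2

   ''  c  a  a  c  a  b  c  a  a
''  0  0  0  0  0  0  0  0  0  0
 a  0  0  1  1  1  1  1  1  1  1
 c  0  1  1  1  2  2  2  2  2  2
 b  0  1  1  1  2  2  3  3  3  3
 b  0  1  1  1  2  2  3  3  3  3
 b  0  1  1  1  2  2  3  3  3  3
 c  0  1  1  1  2  2  3  4  4  4
 b  0  1  1  1  2  2  3  4  4  4
 a  0  1  2  2  2  3  3  4  5  5
 c  0  1  2  2  3  3  3  4  5  5
 a  0  1  2  3  3  4  4  4  5  6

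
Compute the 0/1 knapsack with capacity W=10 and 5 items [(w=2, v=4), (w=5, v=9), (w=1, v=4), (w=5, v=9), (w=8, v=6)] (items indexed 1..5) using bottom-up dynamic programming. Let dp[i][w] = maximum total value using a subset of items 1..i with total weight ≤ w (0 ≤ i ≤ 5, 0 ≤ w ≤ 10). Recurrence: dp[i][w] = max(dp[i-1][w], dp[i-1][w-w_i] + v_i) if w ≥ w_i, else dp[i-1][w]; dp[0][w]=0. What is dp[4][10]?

i\w   0   1   2   3   4   5   6   7   8   9  10
  0   0   0   0   0   0   0   0   0   0   0   0
  1   0   0   4   4   4   4   4   4   4   4   4
  2   0   0   4   4   4   9   9  13  13  13  13
  3   0   4   4   8   8   9  13  13  17  17  17
  4   0   4   4   8   8   9  13  13  17  17  18
  5   0   4   4   8   8   9  13  13  17  17  18

18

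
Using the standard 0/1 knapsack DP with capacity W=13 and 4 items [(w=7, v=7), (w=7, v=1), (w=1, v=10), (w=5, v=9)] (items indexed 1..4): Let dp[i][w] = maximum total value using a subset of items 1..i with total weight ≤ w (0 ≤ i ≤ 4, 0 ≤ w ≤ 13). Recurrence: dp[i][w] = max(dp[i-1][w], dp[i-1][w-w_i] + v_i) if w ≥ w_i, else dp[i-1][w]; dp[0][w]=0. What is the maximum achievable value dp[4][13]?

i\w   0   1   2   3   4   5   6   7   8   9  10  11  12  13
  0   0   0   0   0   0   0   0   0   0   0   0   0   0   0
  1   0   0   0   0   0   0   0   7   7   7   7   7   7   7
  2   0   0   0   0   0   0   0   7   7   7   7   7   7   7
  3   0  10  10  10  10  10  10  10  17  17  17  17  17  17
  4   0  10  10  10  10  10  19  19  19  19  19  19  19  26

26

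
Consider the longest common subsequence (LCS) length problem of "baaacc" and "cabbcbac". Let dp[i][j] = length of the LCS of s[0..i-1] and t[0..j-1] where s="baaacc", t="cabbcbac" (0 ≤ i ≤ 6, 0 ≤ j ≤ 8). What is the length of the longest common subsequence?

   ''  c  a  b  b  c  b  a  c
''  0  0  0  0  0  0  0  0  0
 b  0  0  0  1  1  1  1  1  1
 a  0  0  1  1  1  1  1  2  2
 a  0  0  1  1  1  1  1  2  2
 a  0  0  1  1  1  1  1  2  2
 c  0  1  1  1  1  2  2  2  3
 c  0  1  1  1  1  2  2  2  3

3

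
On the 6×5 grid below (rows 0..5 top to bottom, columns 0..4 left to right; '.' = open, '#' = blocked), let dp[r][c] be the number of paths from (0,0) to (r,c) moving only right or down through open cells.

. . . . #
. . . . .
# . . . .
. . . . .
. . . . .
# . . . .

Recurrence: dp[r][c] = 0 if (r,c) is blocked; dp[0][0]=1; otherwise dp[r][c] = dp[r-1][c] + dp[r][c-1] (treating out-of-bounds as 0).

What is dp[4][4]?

54

r\c   0   1   2   3   4
  0   1   1   1   1   0
  1   1   2   3   4   4
  2   0   2   5   9  13
  3   0   2   7  16  29
  4   0   2   9  25  54
  5   0   2  11  36  90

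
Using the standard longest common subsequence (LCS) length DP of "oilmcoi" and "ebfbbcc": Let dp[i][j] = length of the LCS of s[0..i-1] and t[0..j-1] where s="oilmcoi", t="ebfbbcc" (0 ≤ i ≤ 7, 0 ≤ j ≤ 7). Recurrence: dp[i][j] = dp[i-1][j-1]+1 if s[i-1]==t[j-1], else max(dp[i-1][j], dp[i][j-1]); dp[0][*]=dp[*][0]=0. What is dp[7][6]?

1

   ''  e  b  f  b  b  c  c
''  0  0  0  0  0  0  0  0
 o  0  0  0  0  0  0  0  0
 i  0  0  0  0  0  0  0  0
 l  0  0  0  0  0  0  0  0
 m  0  0  0  0  0  0  0  0
 c  0  0  0  0  0  0  1  1
 o  0  0  0  0  0  0  1  1
 i  0  0  0  0  0  0  1  1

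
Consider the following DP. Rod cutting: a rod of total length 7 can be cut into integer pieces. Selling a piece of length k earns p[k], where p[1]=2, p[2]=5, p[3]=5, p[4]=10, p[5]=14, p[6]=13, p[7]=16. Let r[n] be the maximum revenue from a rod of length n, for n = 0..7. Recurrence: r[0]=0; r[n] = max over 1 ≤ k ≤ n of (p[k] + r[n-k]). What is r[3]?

7

   n    0    1    2    3    4    5    6    7
r[n]    0    2    5    7   10   14   16   19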